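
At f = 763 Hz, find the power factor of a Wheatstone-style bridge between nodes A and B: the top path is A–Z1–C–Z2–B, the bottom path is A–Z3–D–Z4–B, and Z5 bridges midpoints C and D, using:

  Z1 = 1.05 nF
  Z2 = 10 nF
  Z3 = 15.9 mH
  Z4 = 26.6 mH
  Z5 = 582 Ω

Step 1 — Angular frequency: ω = 2π·f = 2π·763 = 4794 rad/s.
Step 2 — Component impedances:
  Z1: Z = 1/(jωC) = -j/(ω·C) = 0 - j1.987e+05 Ω
  Z2: Z = 1/(jωC) = -j/(ω·C) = 0 - j2.086e+04 Ω
  Z3: Z = jωL = j·4794·0.0159 = 0 + j76.23 Ω
  Z4: Z = jωL = j·4794·0.0266 = 0 + j127.5 Ω
  Z5: Z = R = 582 Ω
Step 3 — Bridge requires nodal analysis (the Z5 bridge couples midpoints C and D, so the two paths cannot be reduced to a simple series/parallel combination). Setting node B to ground and injecting 1 A at node A, the 3-node admittance system at A, C, D solves to V_A = Z_AB = 0.01934 + j204.6 Ω = 204.6∠90.0° Ω.
Step 4 — Power factor: PF = cos(φ) = Re(Z)/|Z| = 0.019339/204.56 = 9.454e-05.
Step 5 — Type: Im(Z) = 204.6 ⇒ lagging (phase φ = 90.0°).

PF = 9.454e-05 (lagging, φ = 90.0°)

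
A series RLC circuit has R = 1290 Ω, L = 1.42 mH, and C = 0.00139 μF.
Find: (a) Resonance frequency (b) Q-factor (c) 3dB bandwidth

Step 1 — Resonance: ω₀ = 1/√(LC) = 1/√(0.00142·1.39e-09) = 7.118e+05 rad/s.
Step 2 — f₀ = ω₀/(2π) = 1.133e+05 Hz.
Step 3 — Series Q: Q = ω₀L/R = 7.118e+05·0.00142/1290 = 0.7835.
Step 4 — Bandwidth: Δω = ω₀/Q = 9.085e+05 rad/s; BW = Δω/(2π) = 1.446e+05 Hz.

(a) f₀ = 1.133e+05 Hz  (b) Q = 0.7835  (c) BW = 1.446e+05 Hz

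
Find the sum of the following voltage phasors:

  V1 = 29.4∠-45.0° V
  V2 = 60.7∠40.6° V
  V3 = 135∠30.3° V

Step 1 — Convert each phasor to rectangular form:
  V1 = 29.4·(cos(-45.0°) + j·sin(-45.0°)) = 20.79 - j20.79 V
  V2 = 60.7·(cos(40.6°) + j·sin(40.6°)) = 46.09 + j39.5 V
  V3 = 135·(cos(30.3°) + j·sin(30.3°)) = 116.6 + j68.11 V
Step 2 — Sum components: V_total = 183.4 + j86.82 V.
Step 3 — Convert to polar: |V_total| = 202.9 V, ∠V_total = 25.3°.

V_total = 202.9∠25.3° V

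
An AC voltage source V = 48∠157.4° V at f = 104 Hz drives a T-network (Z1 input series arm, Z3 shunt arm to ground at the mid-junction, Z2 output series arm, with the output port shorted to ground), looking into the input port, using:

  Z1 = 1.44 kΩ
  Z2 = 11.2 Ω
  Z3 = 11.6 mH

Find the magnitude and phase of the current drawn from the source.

Step 1 — Angular frequency: ω = 2π·f = 2π·104 = 653.5 rad/s.
Step 2 — Component impedances:
  Z1: Z = R = 1440 Ω
  Z2: Z = R = 11.2 Ω
  Z3: Z = jωL = j·653.5·0.0116 = 0 + j7.58 Ω
Step 3 — With the output port shorted to ground, the output series arm Z2 runs from the junction to ground; the shunt arm Z3 also runs from the junction to ground. They appear in parallel: Z3 || Z2 = 3.518 + j5.199 Ω.
Step 4 — Series with input arm Z1: Z_in = Z1 + (Z3 || Z2) = 1444 + j5.199 Ω = 1444∠0.2° Ω.
Step 5 — Source phasor: V = 48∠157.4° V = -44.31 + j18.45 V.
Step 6 — Ohm's law: I = V / Z_total = (-44.31 + j18.45) / (1444 + j5.199) = -0.03065 + j0.01289 A.
Step 7 — Convert to polar: |I| = 0.03325 A, ∠I = 157.2°.

I = 0.03325∠157.2° A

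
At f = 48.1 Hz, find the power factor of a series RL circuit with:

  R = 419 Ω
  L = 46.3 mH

Step 1 — Angular frequency: ω = 2π·f = 2π·48.1 = 302.2 rad/s.
Step 2 — Component impedances:
  R: Z = R = 419 Ω
  L: Z = jωL = j·302.2·0.0463 = 0 + j13.99 Ω
Step 3 — Series combination: Z_total = R + L = 419 + j13.99 Ω = 419.2∠1.9° Ω.
Step 4 — Power factor: PF = cos(φ) = Re(Z)/|Z| = 419/419.234 = 0.9994.
Step 5 — Type: Im(Z) = 13.99 ⇒ lagging (phase φ = 1.9°).

PF = 0.9994 (lagging, φ = 1.9°)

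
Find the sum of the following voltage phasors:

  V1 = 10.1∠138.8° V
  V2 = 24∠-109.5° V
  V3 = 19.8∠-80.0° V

Step 1 — Convert each phasor to rectangular form:
  V1 = 10.1·(cos(138.8°) + j·sin(138.8°)) = -7.599 + j6.653 V
  V2 = 24·(cos(-109.5°) + j·sin(-109.5°)) = -8.011 - j22.62 V
  V3 = 19.8·(cos(-80.0°) + j·sin(-80.0°)) = 3.438 - j19.5 V
Step 2 — Sum components: V_total = -12.17 - j35.47 V.
Step 3 — Convert to polar: |V_total| = 37.5 V, ∠V_total = -108.9°.

V_total = 37.5∠-108.9° V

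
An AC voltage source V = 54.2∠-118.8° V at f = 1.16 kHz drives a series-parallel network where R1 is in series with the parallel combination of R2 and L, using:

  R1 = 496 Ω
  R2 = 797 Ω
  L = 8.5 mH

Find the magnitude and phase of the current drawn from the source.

Step 1 — Angular frequency: ω = 2π·f = 2π·1160 = 7288 rad/s.
Step 2 — Component impedances:
  R1: Z = R = 496 Ω
  R2: Z = R = 797 Ω
  L: Z = jωL = j·7288·0.0085 = 0 + j61.95 Ω
Step 3 — Parallel branch: R2 || L = 1/(1/R2 + 1/L) = 4.787 + j61.58 Ω.
Step 4 — Series with R1: Z_total = R1 + (R2 || L) = 500.8 + j61.58 Ω = 504.6∠7.0° Ω.
Step 5 — Source phasor: V = 54.2∠-118.8° V = -26.11 - j47.5 V.
Step 6 — Ohm's law: I = V / Z_total = (-26.11 - j47.5) / (500.8 + j61.58) = -0.06285 - j0.08711 A.
Step 7 — Convert to polar: |I| = 0.1074 A, ∠I = -125.8°.

I = 0.1074∠-125.8° A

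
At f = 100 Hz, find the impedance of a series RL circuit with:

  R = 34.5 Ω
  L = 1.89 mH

Step 1 — Angular frequency: ω = 2π·f = 2π·100 = 628.3 rad/s.
Step 2 — Component impedances:
  R: Z = R = 34.5 Ω
  L: Z = jωL = j·628.3·0.00189 = 0 + j1.188 Ω
Step 3 — Series combination: Z_total = R + L = 34.5 + j1.188 Ω = 34.52∠2.0° Ω.

Z = 34.5 + j1.188 Ω = 34.52∠2.0° Ω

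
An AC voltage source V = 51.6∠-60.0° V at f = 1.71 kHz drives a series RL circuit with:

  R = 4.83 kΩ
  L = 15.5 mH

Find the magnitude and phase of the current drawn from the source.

Step 1 — Angular frequency: ω = 2π·f = 2π·1710 = 1.074e+04 rad/s.
Step 2 — Component impedances:
  R: Z = R = 4830 Ω
  L: Z = jωL = j·1.074e+04·0.0155 = 0 + j166.5 Ω
Step 3 — Series combination: Z_total = R + L = 4830 + j166.5 Ω = 4833∠2.0° Ω.
Step 4 — Source phasor: V = 51.6∠-60.0° V = 25.8 - j44.69 V.
Step 5 — Ohm's law: I = V / Z_total = (25.8 - j44.69) / (4830 + j166.5) = 0.005017 - j0.009425 A.
Step 6 — Convert to polar: |I| = 0.01068 A, ∠I = -62.0°.

I = 0.01068∠-62.0° A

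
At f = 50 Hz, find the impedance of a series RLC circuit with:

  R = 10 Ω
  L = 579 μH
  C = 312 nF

Step 1 — Angular frequency: ω = 2π·f = 2π·50 = 314.2 rad/s.
Step 2 — Component impedances:
  R: Z = R = 10 Ω
  L: Z = jωL = j·314.2·0.000579 = 0 + j0.1819 Ω
  C: Z = 1/(jωC) = -j/(ω·C) = 0 - j1.02e+04 Ω
Step 3 — Series combination: Z_total = R + L + C = 10 - j1.02e+04 Ω = 1.02e+04∠-89.9° Ω.

Z = 10 - j1.02e+04 Ω = 1.02e+04∠-89.9° Ω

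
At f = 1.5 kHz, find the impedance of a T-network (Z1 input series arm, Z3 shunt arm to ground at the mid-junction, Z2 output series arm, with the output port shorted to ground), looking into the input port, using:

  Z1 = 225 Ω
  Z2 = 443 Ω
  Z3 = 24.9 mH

Step 1 — Angular frequency: ω = 2π·f = 2π·1500 = 9425 rad/s.
Step 2 — Component impedances:
  Z1: Z = R = 225 Ω
  Z2: Z = R = 443 Ω
  Z3: Z = jωL = j·9425·0.0249 = 0 + j234.7 Ω
Step 3 — With the output port shorted to ground, the output series arm Z2 runs from the junction to ground; the shunt arm Z3 also runs from the junction to ground. They appear in parallel: Z3 || Z2 = 97.08 + j183.3 Ω.
Step 4 — Series with input arm Z1: Z_in = Z1 + (Z3 || Z2) = 322.1 + j183.3 Ω = 370.6∠29.6° Ω.

Z = 322.1 + j183.3 Ω = 370.6∠29.6° Ω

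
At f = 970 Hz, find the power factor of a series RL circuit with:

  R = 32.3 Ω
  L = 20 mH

Step 1 — Angular frequency: ω = 2π·f = 2π·970 = 6095 rad/s.
Step 2 — Component impedances:
  R: Z = R = 32.3 Ω
  L: Z = jωL = j·6095·0.02 = 0 + j121.9 Ω
Step 3 — Series combination: Z_total = R + L = 32.3 + j121.9 Ω = 126.1∠75.2° Ω.
Step 4 — Power factor: PF = cos(φ) = Re(Z)/|Z| = 32.3/126.1 = 0.2561.
Step 5 — Type: Im(Z) = 121.9 ⇒ lagging (phase φ = 75.2°).

PF = 0.2561 (lagging, φ = 75.2°)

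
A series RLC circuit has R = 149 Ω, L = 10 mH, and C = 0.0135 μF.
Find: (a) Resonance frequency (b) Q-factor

Step 1 — Resonance condition Im(Z)=0 gives ω₀ = 1/√(LC).
Step 2 — ω₀ = 1/√(0.01·1.35e-08) = 8.607e+04 rad/s.
Step 3 — f₀ = ω₀/(2π) = 1.37e+04 Hz.
Step 4 — Series Q: Q = ω₀L/R = 8.607e+04·0.01/149 = 5.776.

(a) f₀ = 1.37e+04 Hz  (b) Q = 5.776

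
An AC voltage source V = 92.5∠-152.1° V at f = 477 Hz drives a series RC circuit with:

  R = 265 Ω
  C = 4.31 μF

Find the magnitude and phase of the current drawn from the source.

Step 1 — Angular frequency: ω = 2π·f = 2π·477 = 2997 rad/s.
Step 2 — Component impedances:
  R: Z = R = 265 Ω
  C: Z = 1/(jωC) = -j/(ω·C) = 0 - j77.41 Ω
Step 3 — Series combination: Z_total = R + C = 265 - j77.41 Ω = 276.1∠-16.3° Ω.
Step 4 — Source phasor: V = 92.5∠-152.1° V = -81.75 - j43.28 V.
Step 5 — Ohm's law: I = V / Z_total = (-81.75 - j43.28) / (265 - j77.41) = -0.2403 - j0.2335 A.
Step 6 — Convert to polar: |I| = 0.3351 A, ∠I = -135.8°.

I = 0.3351∠-135.8° A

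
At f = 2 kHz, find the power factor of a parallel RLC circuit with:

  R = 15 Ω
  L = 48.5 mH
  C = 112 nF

Step 1 — Angular frequency: ω = 2π·f = 2π·2000 = 1.257e+04 rad/s.
Step 2 — Component impedances:
  R: Z = R = 15 Ω
  L: Z = jωL = j·1.257e+04·0.0485 = 0 + j609.5 Ω
  C: Z = 1/(jωC) = -j/(ω·C) = 0 - j710.5 Ω
Step 3 — Parallel combination: 1/Z_total = 1/R + 1/L + 1/C; Z_total = 15 + j0.0525 Ω = 15∠0.2° Ω.
Step 4 — Power factor: PF = cos(φ) = Re(Z)/|Z| = 15/15 = 1.
Step 5 — Type: Im(Z) = 0.0525 ⇒ lagging (phase φ = 0.2°).

PF = 1 (lagging, φ = 0.2°)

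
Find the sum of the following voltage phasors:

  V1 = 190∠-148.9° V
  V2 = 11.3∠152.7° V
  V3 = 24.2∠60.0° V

Step 1 — Convert each phasor to rectangular form:
  V1 = 190·(cos(-148.9°) + j·sin(-148.9°)) = -162.7 - j98.14 V
  V2 = 11.3·(cos(152.7°) + j·sin(152.7°)) = -10.04 + j5.183 V
  V3 = 24.2·(cos(60.0°) + j·sin(60.0°)) = 12.1 + j20.96 V
Step 2 — Sum components: V_total = -160.6 - j72 V.
Step 3 — Convert to polar: |V_total| = 176 V, ∠V_total = -155.9°.

V_total = 176∠-155.9° V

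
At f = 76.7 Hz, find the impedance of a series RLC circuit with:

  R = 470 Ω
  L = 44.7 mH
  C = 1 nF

Step 1 — Angular frequency: ω = 2π·f = 2π·76.7 = 481.9 rad/s.
Step 2 — Component impedances:
  R: Z = R = 470 Ω
  L: Z = jωL = j·481.9·0.0447 = 0 + j21.54 Ω
  C: Z = 1/(jωC) = -j/(ω·C) = 0 - j2.075e+06 Ω
Step 3 — Series combination: Z_total = R + L + C = 470 - j2.075e+06 Ω = 2.075e+06∠-90.0° Ω.

Z = 470 - j2.075e+06 Ω = 2.075e+06∠-90.0° Ω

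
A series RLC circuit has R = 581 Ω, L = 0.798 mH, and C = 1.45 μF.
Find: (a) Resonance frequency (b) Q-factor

Step 1 — Resonance condition Im(Z)=0 gives ω₀ = 1/√(LC).
Step 2 — ω₀ = 1/√(0.000798·1.45e-06) = 2.94e+04 rad/s.
Step 3 — f₀ = ω₀/(2π) = 4679 Hz.
Step 4 — Series Q: Q = ω₀L/R = 2.94e+04·0.000798/581 = 0.04038.

(a) f₀ = 4679 Hz  (b) Q = 0.04038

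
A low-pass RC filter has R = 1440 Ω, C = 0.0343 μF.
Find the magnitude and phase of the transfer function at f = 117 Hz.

Step 1 — Angular frequency: ω = 2π·117 = 735.1 rad/s.
Step 2 — Transfer function: H(jω) = 1/(1 + jωRC).
Step 3 — Denominator: 1 + jωRC = 1 + j·735.1·1440·3.43e-08 = 1 + j0.03631.
Step 4 — H = 0.9987 - j0.03626.
Step 5 — Magnitude: |H| = 0.9993 (-0.0 dB); phase: φ = -2.1°.

|H| = 0.9993 (-0.0 dB), φ = -2.1°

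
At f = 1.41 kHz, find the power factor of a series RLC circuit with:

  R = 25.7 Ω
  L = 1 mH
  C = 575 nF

Step 1 — Angular frequency: ω = 2π·f = 2π·1410 = 8859 rad/s.
Step 2 — Component impedances:
  R: Z = R = 25.7 Ω
  L: Z = jωL = j·8859·0.001 = 0 + j8.859 Ω
  C: Z = 1/(jωC) = -j/(ω·C) = 0 - j196.3 Ω
Step 3 — Series combination: Z_total = R + L + C = 25.7 - j187.4 Ω = 189.2∠-82.2° Ω.
Step 4 — Power factor: PF = cos(φ) = Re(Z)/|Z| = 25.7/189.2 = 0.1358.
Step 5 — Type: Im(Z) = -187.4 ⇒ leading (phase φ = -82.2°).

PF = 0.1358 (leading, φ = -82.2°)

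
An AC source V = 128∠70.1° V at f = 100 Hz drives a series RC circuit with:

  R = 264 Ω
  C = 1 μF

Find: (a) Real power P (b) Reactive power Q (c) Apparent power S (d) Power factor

Step 1 — Angular frequency: ω = 2π·f = 2π·100 = 628.3 rad/s.
Step 2 — Component impedances:
  R: Z = R = 264 Ω
  C: Z = 1/(jωC) = -j/(ω·C) = 0 - j1592 Ω
Step 3 — Series combination: Z_total = R + C = 264 - j1592 Ω = 1613∠-80.6° Ω.
Step 4 — Source phasor: V = 128∠70.1° V = 43.57 + j120.4 V.
Step 5 — Current: I = V / Z = -0.06918 + j0.03885 A = 0.07934∠150.7° A.
Step 6 — Complex power: S = V·I* = 1.662 - j10.02 VA.
Step 7 — Real power: P = Re(S) = 1.662 W.
Step 8 — Reactive power: Q = Im(S) = -10.02 VAR.
Step 9 — Apparent power: |S| = 10.16 VA.
Step 10 — Power factor: PF = P/|S| = 0.1636 (leading).

(a) P = 1.662 W  (b) Q = -10.02 VAR  (c) S = 10.16 VA  (d) PF = 0.1636 (leading)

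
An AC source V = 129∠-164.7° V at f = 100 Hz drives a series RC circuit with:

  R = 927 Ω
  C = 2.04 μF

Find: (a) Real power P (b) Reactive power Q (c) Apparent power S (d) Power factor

Step 1 — Angular frequency: ω = 2π·f = 2π·100 = 628.3 rad/s.
Step 2 — Component impedances:
  R: Z = R = 927 Ω
  C: Z = 1/(jωC) = -j/(ω·C) = 0 - j780.2 Ω
Step 3 — Series combination: Z_total = R + C = 927 - j780.2 Ω = 1212∠-40.1° Ω.
Step 4 — Source phasor: V = 129∠-164.7° V = -124.4 - j34.04 V.
Step 5 — Current: I = V / Z = -0.06048 - j0.08762 A = 0.1065∠-124.6° A.
Step 6 — Complex power: S = V·I* = 10.51 - j8.844 VA.
Step 7 — Real power: P = Re(S) = 10.51 W.
Step 8 — Reactive power: Q = Im(S) = -8.844 VAR.
Step 9 — Apparent power: |S| = 13.73 VA.
Step 10 — Power factor: PF = P/|S| = 0.7651 (leading).

(a) P = 10.51 W  (b) Q = -8.844 VAR  (c) S = 13.73 VA  (d) PF = 0.7651 (leading)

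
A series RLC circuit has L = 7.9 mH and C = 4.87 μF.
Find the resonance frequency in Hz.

Step 1 — Resonance condition Im(Z)=0 gives ω₀ = 1/√(LC).
Step 2 — ω₀ = 1/√(0.0079·4.87e-06) = 5098 rad/s.
Step 3 — f₀ = ω₀/(2π) = 811.4 Hz.

f₀ = 811.4 Hz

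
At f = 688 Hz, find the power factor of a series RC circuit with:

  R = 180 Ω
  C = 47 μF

Step 1 — Angular frequency: ω = 2π·f = 2π·688 = 4323 rad/s.
Step 2 — Component impedances:
  R: Z = R = 180 Ω
  C: Z = 1/(jωC) = -j/(ω·C) = 0 - j4.922 Ω
Step 3 — Series combination: Z_total = R + C = 180 - j4.922 Ω = 180.1∠-1.6° Ω.
Step 4 — Power factor: PF = cos(φ) = Re(Z)/|Z| = 180/180.07 = 0.9996.
Step 5 — Type: Im(Z) = -4.922 ⇒ leading (phase φ = -1.6°).

PF = 0.9996 (leading, φ = -1.6°)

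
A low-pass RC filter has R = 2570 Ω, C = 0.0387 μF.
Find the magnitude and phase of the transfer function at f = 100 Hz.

Step 1 — Angular frequency: ω = 2π·100 = 628.3 rad/s.
Step 2 — Transfer function: H(jω) = 1/(1 + jωRC).
Step 3 — Denominator: 1 + jωRC = 1 + j·628.3·2570·3.87e-08 = 1 + j0.06249.
Step 4 — H = 0.9961 - j0.06225.
Step 5 — Magnitude: |H| = 0.9981 (-0.0 dB); phase: φ = -3.6°.

|H| = 0.9981 (-0.0 dB), φ = -3.6°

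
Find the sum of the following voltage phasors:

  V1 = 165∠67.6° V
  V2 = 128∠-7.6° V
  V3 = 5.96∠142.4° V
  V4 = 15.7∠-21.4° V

Step 1 — Convert each phasor to rectangular form:
  V1 = 165·(cos(67.6°) + j·sin(67.6°)) = 62.88 + j152.6 V
  V2 = 128·(cos(-7.6°) + j·sin(-7.6°)) = 126.9 - j16.93 V
  V3 = 5.96·(cos(142.4°) + j·sin(142.4°)) = -4.722 + j3.636 V
  V4 = 15.7·(cos(-21.4°) + j·sin(-21.4°)) = 14.62 - j5.729 V
Step 2 — Sum components: V_total = 199.6 + j133.5 V.
Step 3 — Convert to polar: |V_total| = 240.2 V, ∠V_total = 33.8°.

V_total = 240.2∠33.8° V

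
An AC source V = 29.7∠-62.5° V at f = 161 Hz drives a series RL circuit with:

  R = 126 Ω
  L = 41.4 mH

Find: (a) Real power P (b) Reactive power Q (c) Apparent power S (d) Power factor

Step 1 — Angular frequency: ω = 2π·f = 2π·161 = 1012 rad/s.
Step 2 — Component impedances:
  R: Z = R = 126 Ω
  L: Z = jωL = j·1012·0.0414 = 0 + j41.88 Ω
Step 3 — Series combination: Z_total = R + L = 126 + j41.88 Ω = 132.8∠18.4° Ω.
Step 4 — Source phasor: V = 29.7∠-62.5° V = 13.71 - j26.34 V.
Step 5 — Current: I = V / Z = 0.03543 - j0.2209 A = 0.2237∠-80.9° A.
Step 6 — Complex power: S = V·I* = 6.304 + j2.095 VA.
Step 7 — Real power: P = Re(S) = 6.304 W.
Step 8 — Reactive power: Q = Im(S) = 2.095 VAR.
Step 9 — Apparent power: |S| = 6.643 VA.
Step 10 — Power factor: PF = P/|S| = 0.949 (lagging).

(a) P = 6.304 W  (b) Q = 2.095 VAR  (c) S = 6.643 VA  (d) PF = 0.949 (lagging)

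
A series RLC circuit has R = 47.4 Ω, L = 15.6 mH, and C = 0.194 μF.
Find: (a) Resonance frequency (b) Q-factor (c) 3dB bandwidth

Step 1 — Resonance condition Im(Z)=0 gives ω₀ = 1/√(LC).
Step 2 — ω₀ = 1/√(0.0156·1.94e-07) = 1.818e+04 rad/s.
Step 3 — f₀ = ω₀/(2π) = 2893 Hz.
Step 4 — Series Q: Q = ω₀L/R = 1.818e+04·0.0156/47.4 = 5.983.
Step 5 — 3dB bandwidth: Δω = ω₀/Q = 3038 rad/s; BW = Δω/(2π) = 483.6 Hz.

(a) f₀ = 2893 Hz  (b) Q = 5.983  (c) BW = 483.6 Hz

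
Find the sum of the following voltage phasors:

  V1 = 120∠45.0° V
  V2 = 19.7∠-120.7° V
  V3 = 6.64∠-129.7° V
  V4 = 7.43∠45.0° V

Step 1 — Convert each phasor to rectangular form:
  V1 = 120·(cos(45.0°) + j·sin(45.0°)) = 84.85 + j84.85 V
  V2 = 19.7·(cos(-120.7°) + j·sin(-120.7°)) = -10.06 - j16.94 V
  V3 = 6.64·(cos(-129.7°) + j·sin(-129.7°)) = -4.241 - j5.109 V
  V4 = 7.43·(cos(45.0°) + j·sin(45.0°)) = 5.254 + j5.254 V
Step 2 — Sum components: V_total = 75.81 + j68.06 V.
Step 3 — Convert to polar: |V_total| = 101.9 V, ∠V_total = 41.9°.

V_total = 101.9∠41.9° V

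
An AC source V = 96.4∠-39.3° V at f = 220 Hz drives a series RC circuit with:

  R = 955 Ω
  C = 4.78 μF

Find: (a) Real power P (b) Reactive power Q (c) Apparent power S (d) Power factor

Step 1 — Angular frequency: ω = 2π·f = 2π·220 = 1382 rad/s.
Step 2 — Component impedances:
  R: Z = R = 955 Ω
  C: Z = 1/(jωC) = -j/(ω·C) = 0 - j151.3 Ω
Step 3 — Series combination: Z_total = R + C = 955 - j151.3 Ω = 966.9∠-9.0° Ω.
Step 4 — Source phasor: V = 96.4∠-39.3° V = 74.6 - j61.06 V.
Step 5 — Current: I = V / Z = 0.08608 - j0.05029 A = 0.0997∠-30.3° A.
Step 6 — Complex power: S = V·I* = 9.492 - j1.504 VA.
Step 7 — Real power: P = Re(S) = 9.492 W.
Step 8 — Reactive power: Q = Im(S) = -1.504 VAR.
Step 9 — Apparent power: |S| = 9.611 VA.
Step 10 — Power factor: PF = P/|S| = 0.9877 (leading).

(a) P = 9.492 W  (b) Q = -1.504 VAR  (c) S = 9.611 VA  (d) PF = 0.9877 (leading)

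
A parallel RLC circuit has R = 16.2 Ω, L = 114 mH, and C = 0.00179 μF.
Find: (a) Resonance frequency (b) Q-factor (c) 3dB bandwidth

Step 1 — Resonance: ω₀ = 1/√(LC) = 1/√(0.114·1.79e-09) = 7e+04 rad/s.
Step 2 — f₀ = ω₀/(2π) = 1.114e+04 Hz.
Step 3 — Parallel Q: Q = R/(ω₀L) = 16.2/(7e+04·0.114) = 0.00203.
Step 4 — Bandwidth: Δω = ω₀/Q = 3.449e+07 rad/s; BW = Δω/(2π) = 5.488e+06 Hz.

(a) f₀ = 1.114e+04 Hz  (b) Q = 0.00203  (c) BW = 5.488e+06 Hz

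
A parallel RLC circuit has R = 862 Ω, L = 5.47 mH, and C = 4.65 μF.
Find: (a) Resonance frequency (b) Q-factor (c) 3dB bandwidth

Step 1 — Resonance: ω₀ = 1/√(LC) = 1/√(0.00547·4.65e-06) = 6270 rad/s.
Step 2 — f₀ = ω₀/(2π) = 997.9 Hz.
Step 3 — Parallel Q: Q = R/(ω₀L) = 862/(6270·0.00547) = 25.13.
Step 4 — Bandwidth: Δω = ω₀/Q = 249.5 rad/s; BW = Δω/(2π) = 39.71 Hz.

(a) f₀ = 997.9 Hz  (b) Q = 25.13  (c) BW = 39.71 Hz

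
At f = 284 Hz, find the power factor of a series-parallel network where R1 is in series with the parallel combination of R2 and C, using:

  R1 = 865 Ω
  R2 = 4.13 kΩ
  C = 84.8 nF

Step 1 — Angular frequency: ω = 2π·f = 2π·284 = 1784 rad/s.
Step 2 — Component impedances:
  R1: Z = R = 865 Ω
  R2: Z = R = 4130 Ω
  C: Z = 1/(jωC) = -j/(ω·C) = 0 - j6609 Ω
Step 3 — Parallel branch: R2 || C = 1/(1/R2 + 1/C) = 2970 - j1856 Ω.
Step 4 — Series with R1: Z_total = R1 + (R2 || C) = 3835 - j1856 Ω = 4261∠-25.8° Ω.
Step 5 — Power factor: PF = cos(φ) = Re(Z)/|Z| = 3835/4260.6 = 0.9001.
Step 6 — Type: Im(Z) = -1856 ⇒ leading (phase φ = -25.8°).

PF = 0.9001 (leading, φ = -25.8°)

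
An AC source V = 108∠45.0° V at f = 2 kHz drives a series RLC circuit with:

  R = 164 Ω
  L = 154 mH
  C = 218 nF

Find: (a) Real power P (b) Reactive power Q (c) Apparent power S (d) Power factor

Step 1 — Angular frequency: ω = 2π·f = 2π·2000 = 1.257e+04 rad/s.
Step 2 — Component impedances:
  R: Z = R = 164 Ω
  L: Z = jωL = j·1.257e+04·0.154 = 0 + j1935 Ω
  C: Z = 1/(jωC) = -j/(ω·C) = 0 - j365 Ω
Step 3 — Series combination: Z_total = R + L + C = 164 + j1570 Ω = 1579∠84.0° Ω.
Step 4 — Source phasor: V = 108∠45.0° V = 76.37 + j76.37 V.
Step 5 — Current: I = V / Z = 0.05314 - j0.04309 A = 0.06841∠-39.0° A.
Step 6 — Complex power: S = V·I* = 0.7675 + j7.348 VA.
Step 7 — Real power: P = Re(S) = 0.7675 W.
Step 8 — Reactive power: Q = Im(S) = 7.348 VAR.
Step 9 — Apparent power: |S| = 7.388 VA.
Step 10 — Power factor: PF = P/|S| = 0.1039 (lagging).

(a) P = 0.7675 W  (b) Q = 7.348 VAR  (c) S = 7.388 VA  (d) PF = 0.1039 (lagging)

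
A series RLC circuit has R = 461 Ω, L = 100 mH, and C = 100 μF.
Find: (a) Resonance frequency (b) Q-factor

Step 1 — Resonance condition Im(Z)=0 gives ω₀ = 1/√(LC).
Step 2 — ω₀ = 1/√(0.1·0.0001) = 316.2 rad/s.
Step 3 — f₀ = ω₀/(2π) = 50.33 Hz.
Step 4 — Series Q: Q = ω₀L/R = 316.2·0.1/461 = 0.0686.

(a) f₀ = 50.33 Hz  (b) Q = 0.0686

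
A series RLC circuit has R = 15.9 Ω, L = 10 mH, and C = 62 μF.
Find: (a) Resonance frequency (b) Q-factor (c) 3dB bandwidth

Step 1 — Resonance: ω₀ = 1/√(LC) = 1/√(0.01·6.2e-05) = 1270 rad/s.
Step 2 — f₀ = ω₀/(2π) = 202.1 Hz.
Step 3 — Series Q: Q = ω₀L/R = 1270·0.01/15.9 = 0.7987.
Step 4 — Bandwidth: Δω = ω₀/Q = 1590 rad/s; BW = Δω/(2π) = 253.1 Hz.

(a) f₀ = 202.1 Hz  (b) Q = 0.7987  (c) BW = 253.1 Hz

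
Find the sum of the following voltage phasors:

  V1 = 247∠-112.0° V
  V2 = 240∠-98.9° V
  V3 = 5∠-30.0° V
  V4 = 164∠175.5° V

Step 1 — Convert each phasor to rectangular form:
  V1 = 247·(cos(-112.0°) + j·sin(-112.0°)) = -92.53 - j229 V
  V2 = 240·(cos(-98.9°) + j·sin(-98.9°)) = -37.13 - j237.1 V
  V3 = 5·(cos(-30.0°) + j·sin(-30.0°)) = 4.33 - j2.5 V
  V4 = 164·(cos(175.5°) + j·sin(175.5°)) = -163.5 + j12.87 V
Step 2 — Sum components: V_total = -288.8 - j455.8 V.
Step 3 — Convert to polar: |V_total| = 539.6 V, ∠V_total = -122.4°.

V_total = 539.6∠-122.4° V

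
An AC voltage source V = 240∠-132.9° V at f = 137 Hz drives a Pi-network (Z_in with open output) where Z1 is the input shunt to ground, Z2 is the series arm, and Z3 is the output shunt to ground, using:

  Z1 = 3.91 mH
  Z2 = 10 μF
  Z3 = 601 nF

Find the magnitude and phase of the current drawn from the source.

Step 1 — Angular frequency: ω = 2π·f = 2π·137 = 860.8 rad/s.
Step 2 — Component impedances:
  Z1: Z = jωL = j·860.8·0.00391 = 0 + j3.366 Ω
  Z2: Z = 1/(jωC) = -j/(ω·C) = 0 - j116.2 Ω
  Z3: Z = 1/(jωC) = -j/(ω·C) = 0 - j1933 Ω
Step 3 — With open output, the series arm Z2 and the output shunt Z3 appear in series to ground: Z2 + Z3 = 0 - j2049 Ω.
Step 4 — Parallel with input shunt Z1: Z_in = Z1 || (Z2 + Z3) = 0 + j3.371 Ω = 3.371∠90.0° Ω.
Step 5 — Source phasor: V = 240∠-132.9° V = -163.4 - j175.8 V.
Step 6 — Ohm's law: I = V / Z_total = (-163.4 - j175.8) / (0 + j3.371) = -52.15 + j48.46 A.
Step 7 — Convert to polar: |I| = 71.19 A, ∠I = 137.1°.

I = 71.19∠137.1° A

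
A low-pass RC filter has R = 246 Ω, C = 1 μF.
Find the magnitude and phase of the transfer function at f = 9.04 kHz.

Step 1 — Angular frequency: ω = 2π·9040 = 5.68e+04 rad/s.
Step 2 — Transfer function: H(jω) = 1/(1 + jωRC).
Step 3 — Denominator: 1 + jωRC = 1 + j·5.68e+04·246·1e-06 = 1 + j13.97.
Step 4 — H = 0.005096 - j0.0712.
Step 5 — Magnitude: |H| = 0.07139 (-22.9 dB); phase: φ = -85.9°.

|H| = 0.07139 (-22.9 dB), φ = -85.9°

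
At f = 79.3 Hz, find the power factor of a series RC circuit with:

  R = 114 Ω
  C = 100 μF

Step 1 — Angular frequency: ω = 2π·f = 2π·79.3 = 498.3 rad/s.
Step 2 — Component impedances:
  R: Z = R = 114 Ω
  C: Z = 1/(jωC) = -j/(ω·C) = 0 - j20.07 Ω
Step 3 — Series combination: Z_total = R + C = 114 - j20.07 Ω = 115.8∠-10.0° Ω.
Step 4 — Power factor: PF = cos(φ) = Re(Z)/|Z| = 114/115.75 = 0.9849.
Step 5 — Type: Im(Z) = -20.07 ⇒ leading (phase φ = -10.0°).

PF = 0.9849 (leading, φ = -10.0°)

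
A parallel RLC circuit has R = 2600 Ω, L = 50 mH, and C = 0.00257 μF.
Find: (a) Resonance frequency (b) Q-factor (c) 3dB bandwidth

Step 1 — Resonance: ω₀ = 1/√(LC) = 1/√(0.05·2.57e-09) = 8.822e+04 rad/s.
Step 2 — f₀ = ω₀/(2π) = 1.404e+04 Hz.
Step 3 — Parallel Q: Q = R/(ω₀L) = 2600/(8.822e+04·0.05) = 0.5895.
Step 4 — Bandwidth: Δω = ω₀/Q = 1.497e+05 rad/s; BW = Δω/(2π) = 2.382e+04 Hz.

(a) f₀ = 1.404e+04 Hz  (b) Q = 0.5895  (c) BW = 2.382e+04 Hz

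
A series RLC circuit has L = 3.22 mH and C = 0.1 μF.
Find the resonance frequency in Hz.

Step 1 — Resonance condition Im(Z)=0 gives ω₀ = 1/√(LC).
Step 2 — ω₀ = 1/√(0.00322·1e-07) = 5.573e+04 rad/s.
Step 3 — f₀ = ω₀/(2π) = 8869 Hz.

f₀ = 8869 Hz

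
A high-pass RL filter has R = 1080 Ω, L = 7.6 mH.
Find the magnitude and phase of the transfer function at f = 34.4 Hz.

Step 1 — Angular frequency: ω = 2π·34.4 = 216.1 rad/s.
Step 2 — Transfer function: H(jω) = jωL/(R + jωL).
Step 3 — Numerator jωL = j·1.643; denominator R + jωL = 1080 + j1.643.
Step 4 — H = 2.313e-06 + j0.001521.
Step 5 — Magnitude: |H| = 0.001521 (-56.4 dB); phase: φ = 89.9°.

|H| = 0.001521 (-56.4 dB), φ = 89.9°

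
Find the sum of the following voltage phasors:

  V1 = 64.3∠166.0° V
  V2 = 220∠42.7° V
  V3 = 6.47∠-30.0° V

Step 1 — Convert each phasor to rectangular form:
  V1 = 64.3·(cos(166.0°) + j·sin(166.0°)) = -62.39 + j15.56 V
  V2 = 220·(cos(42.7°) + j·sin(42.7°)) = 161.7 + j149.2 V
  V3 = 6.47·(cos(-30.0°) + j·sin(-30.0°)) = 5.603 - j3.235 V
Step 2 — Sum components: V_total = 104.9 + j161.5 V.
Step 3 — Convert to polar: |V_total| = 192.6 V, ∠V_total = 57.0°.

V_total = 192.6∠57.0° V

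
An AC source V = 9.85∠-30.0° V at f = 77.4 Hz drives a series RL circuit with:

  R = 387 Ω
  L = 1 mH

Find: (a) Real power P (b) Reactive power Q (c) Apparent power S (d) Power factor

Step 1 — Angular frequency: ω = 2π·f = 2π·77.4 = 486.3 rad/s.
Step 2 — Component impedances:
  R: Z = R = 387 Ω
  L: Z = jωL = j·486.3·0.001 = 0 + j0.4863 Ω
Step 3 — Series combination: Z_total = R + L = 387 + j0.4863 Ω = 387∠0.1° Ω.
Step 4 — Source phasor: V = 9.85∠-30.0° V = 8.53 - j4.925 V.
Step 5 — Current: I = V / Z = 0.02203 - j0.01275 A = 0.02545∠-30.1° A.
Step 6 — Complex power: S = V·I* = 0.2507 + j0.000315 VA.
Step 7 — Real power: P = Re(S) = 0.2507 W.
Step 8 — Reactive power: Q = Im(S) = 0.000315 VAR.
Step 9 — Apparent power: |S| = 0.2507 VA.
Step 10 — Power factor: PF = P/|S| = 1 (lagging).

(a) P = 0.2507 W  (b) Q = 0.000315 VAR  (c) S = 0.2507 VA  (d) PF = 1 (lagging)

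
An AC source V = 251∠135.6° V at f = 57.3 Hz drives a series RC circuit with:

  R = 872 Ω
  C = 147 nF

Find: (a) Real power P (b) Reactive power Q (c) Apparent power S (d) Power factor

Step 1 — Angular frequency: ω = 2π·f = 2π·57.3 = 360 rad/s.
Step 2 — Component impedances:
  R: Z = R = 872 Ω
  C: Z = 1/(jωC) = -j/(ω·C) = 0 - j1.89e+04 Ω
Step 3 — Series combination: Z_total = R + C = 872 - j1.89e+04 Ω = 1.892e+04∠-87.4° Ω.
Step 4 — Source phasor: V = 251∠135.6° V = -179.3 + j175.6 V.
Step 5 — Current: I = V / Z = -0.009712 - j0.009043 A = 0.01327∠-137.0° A.
Step 6 — Complex power: S = V·I* = 0.1535 - j3.327 VA.
Step 7 — Real power: P = Re(S) = 0.1535 W.
Step 8 — Reactive power: Q = Im(S) = -3.327 VAR.
Step 9 — Apparent power: |S| = 3.331 VA.
Step 10 — Power factor: PF = P/|S| = 0.0461 (leading).

(a) P = 0.1535 W  (b) Q = -3.327 VAR  (c) S = 3.331 VA  (d) PF = 0.0461 (leading)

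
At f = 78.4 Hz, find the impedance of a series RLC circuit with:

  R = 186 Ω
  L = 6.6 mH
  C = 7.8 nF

Step 1 — Angular frequency: ω = 2π·f = 2π·78.4 = 492.6 rad/s.
Step 2 — Component impedances:
  R: Z = R = 186 Ω
  L: Z = jωL = j·492.6·0.0066 = 0 + j3.251 Ω
  C: Z = 1/(jωC) = -j/(ω·C) = 0 - j2.603e+05 Ω
Step 3 — Series combination: Z_total = R + L + C = 186 - j2.603e+05 Ω = 2.603e+05∠-90.0° Ω.

Z = 186 - j2.603e+05 Ω = 2.603e+05∠-90.0° Ω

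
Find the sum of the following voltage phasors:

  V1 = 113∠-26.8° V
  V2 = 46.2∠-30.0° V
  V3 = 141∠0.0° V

Step 1 — Convert each phasor to rectangular form:
  V1 = 113·(cos(-26.8°) + j·sin(-26.8°)) = 100.9 - j50.95 V
  V2 = 46.2·(cos(-30.0°) + j·sin(-30.0°)) = 40.01 - j23.1 V
  V3 = 141·(cos(0.0°) + j·sin(0.0°)) = 141 V
Step 2 — Sum components: V_total = 281.9 - j74.05 V.
Step 3 — Convert to polar: |V_total| = 291.4 V, ∠V_total = -14.7°.

V_total = 291.4∠-14.7° V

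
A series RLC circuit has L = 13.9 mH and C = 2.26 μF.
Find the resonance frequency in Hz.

Step 1 — Resonance condition Im(Z)=0 gives ω₀ = 1/√(LC).
Step 2 — ω₀ = 1/√(0.0139·2.26e-06) = 5642 rad/s.
Step 3 — f₀ = ω₀/(2π) = 898 Hz.

f₀ = 898 Hz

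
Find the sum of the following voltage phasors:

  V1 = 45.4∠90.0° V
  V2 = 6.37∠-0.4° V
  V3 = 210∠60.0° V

Step 1 — Convert each phasor to rectangular form:
  V1 = 45.4·(cos(90.0°) + j·sin(90.0°)) = 0 + j45.4 V
  V2 = 6.37·(cos(-0.4°) + j·sin(-0.4°)) = 6.37 - j0.04447 V
  V3 = 210·(cos(60.0°) + j·sin(60.0°)) = 105 + j181.9 V
Step 2 — Sum components: V_total = 111.4 + j227.2 V.
Step 3 — Convert to polar: |V_total| = 253 V, ∠V_total = 63.9°.

V_total = 253∠63.9° V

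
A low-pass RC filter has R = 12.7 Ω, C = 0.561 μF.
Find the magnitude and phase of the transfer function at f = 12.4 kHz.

Step 1 — Angular frequency: ω = 2π·1.24e+04 = 7.791e+04 rad/s.
Step 2 — Transfer function: H(jω) = 1/(1 + jωRC).
Step 3 — Denominator: 1 + jωRC = 1 + j·7.791e+04·12.7·5.61e-07 = 1 + j0.5551.
Step 4 — H = 0.7644 - j0.4243.
Step 5 — Magnitude: |H| = 0.8743 (-1.2 dB); phase: φ = -29.0°.

|H| = 0.8743 (-1.2 dB), φ = -29.0°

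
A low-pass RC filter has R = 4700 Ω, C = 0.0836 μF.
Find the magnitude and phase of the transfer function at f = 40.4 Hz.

Step 1 — Angular frequency: ω = 2π·40.4 = 253.8 rad/s.
Step 2 — Transfer function: H(jω) = 1/(1 + jωRC).
Step 3 — Denominator: 1 + jωRC = 1 + j·253.8·4700·8.36e-08 = 1 + j0.09974.
Step 4 — H = 0.9902 - j0.09876.
Step 5 — Magnitude: |H| = 0.9951 (-0.0 dB); phase: φ = -5.7°.

|H| = 0.9951 (-0.0 dB), φ = -5.7°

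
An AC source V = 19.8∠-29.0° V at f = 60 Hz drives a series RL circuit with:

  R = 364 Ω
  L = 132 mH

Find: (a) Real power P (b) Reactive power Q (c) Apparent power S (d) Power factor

Step 1 — Angular frequency: ω = 2π·f = 2π·60 = 377 rad/s.
Step 2 — Component impedances:
  R: Z = R = 364 Ω
  L: Z = jωL = j·377·0.132 = 0 + j49.76 Ω
Step 3 — Series combination: Z_total = R + L = 364 + j49.76 Ω = 367.4∠7.8° Ω.
Step 4 — Source phasor: V = 19.8∠-29.0° V = 17.32 - j9.599 V.
Step 5 — Current: I = V / Z = 0.04316 - j0.03227 A = 0.05389∠-36.8° A.
Step 6 — Complex power: S = V·I* = 1.057 + j0.1445 VA.
Step 7 — Real power: P = Re(S) = 1.057 W.
Step 8 — Reactive power: Q = Im(S) = 0.1445 VAR.
Step 9 — Apparent power: |S| = 1.067 VA.
Step 10 — Power factor: PF = P/|S| = 0.9908 (lagging).

(a) P = 1.057 W  (b) Q = 0.1445 VAR  (c) S = 1.067 VA  (d) PF = 0.9908 (lagging)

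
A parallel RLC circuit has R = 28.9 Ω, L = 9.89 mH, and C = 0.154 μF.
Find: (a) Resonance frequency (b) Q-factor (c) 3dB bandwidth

Step 1 — Resonance: ω₀ = 1/√(LC) = 1/√(0.00989·1.54e-07) = 2.562e+04 rad/s.
Step 2 — f₀ = ω₀/(2π) = 4078 Hz.
Step 3 — Parallel Q: Q = R/(ω₀L) = 28.9/(2.562e+04·0.00989) = 0.114.
Step 4 — Bandwidth: Δω = ω₀/Q = 2.247e+05 rad/s; BW = Δω/(2π) = 3.576e+04 Hz.

(a) f₀ = 4078 Hz  (b) Q = 0.114  (c) BW = 3.576e+04 Hz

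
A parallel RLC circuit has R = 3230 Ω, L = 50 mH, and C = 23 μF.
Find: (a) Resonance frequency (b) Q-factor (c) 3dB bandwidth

Step 1 — Resonance: ω₀ = 1/√(LC) = 1/√(0.05·2.3e-05) = 932.5 rad/s.
Step 2 — f₀ = ω₀/(2π) = 148.4 Hz.
Step 3 — Parallel Q: Q = R/(ω₀L) = 3230/(932.5·0.05) = 69.28.
Step 4 — Bandwidth: Δω = ω₀/Q = 13.46 rad/s; BW = Δω/(2π) = 2.142 Hz.

(a) f₀ = 148.4 Hz  (b) Q = 69.28  (c) BW = 2.142 Hz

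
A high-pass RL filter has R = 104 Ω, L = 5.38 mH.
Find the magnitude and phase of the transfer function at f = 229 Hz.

Step 1 — Angular frequency: ω = 2π·229 = 1439 rad/s.
Step 2 — Transfer function: H(jω) = jωL/(R + jωL).
Step 3 — Numerator jωL = j·7.741; denominator R + jωL = 104 + j7.741.
Step 4 — H = 0.00551 + j0.07402.
Step 5 — Magnitude: |H| = 0.07423 (-22.6 dB); phase: φ = 85.7°.

|H| = 0.07423 (-22.6 dB), φ = 85.7°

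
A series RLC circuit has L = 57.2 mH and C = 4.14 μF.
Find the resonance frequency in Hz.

Step 1 — Resonance condition Im(Z)=0 gives ω₀ = 1/√(LC).
Step 2 — ω₀ = 1/√(0.0572·4.14e-06) = 2055 rad/s.
Step 3 — f₀ = ω₀/(2π) = 327.1 Hz.

f₀ = 327.1 Hz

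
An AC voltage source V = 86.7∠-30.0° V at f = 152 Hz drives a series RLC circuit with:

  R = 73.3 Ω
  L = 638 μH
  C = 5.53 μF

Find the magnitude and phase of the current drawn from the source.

Step 1 — Angular frequency: ω = 2π·f = 2π·152 = 955 rad/s.
Step 2 — Component impedances:
  R: Z = R = 73.3 Ω
  L: Z = jωL = j·955·0.000638 = 0 + j0.6093 Ω
  C: Z = 1/(jωC) = -j/(ω·C) = 0 - j189.3 Ω
Step 3 — Series combination: Z_total = R + L + C = 73.3 - j188.7 Ω = 202.5∠-68.8° Ω.
Step 4 — Source phasor: V = 86.7∠-30.0° V = 75.08 - j43.35 V.
Step 5 — Ohm's law: I = V / Z_total = (75.08 - j43.35) / (73.3 - j188.7) = 0.3338 + j0.2682 A.
Step 6 — Convert to polar: |I| = 0.4282 A, ∠I = 38.8°.

I = 0.4282∠38.8° A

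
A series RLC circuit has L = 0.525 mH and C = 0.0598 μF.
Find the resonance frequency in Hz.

Step 1 — Resonance condition Im(Z)=0 gives ω₀ = 1/√(LC).
Step 2 — ω₀ = 1/√(0.000525·5.98e-08) = 1.785e+05 rad/s.
Step 3 — f₀ = ω₀/(2π) = 2.84e+04 Hz.

f₀ = 2.84e+04 Hz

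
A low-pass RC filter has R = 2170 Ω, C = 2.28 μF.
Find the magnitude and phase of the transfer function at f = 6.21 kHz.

Step 1 — Angular frequency: ω = 2π·6210 = 3.902e+04 rad/s.
Step 2 — Transfer function: H(jω) = 1/(1 + jωRC).
Step 3 — Denominator: 1 + jωRC = 1 + j·3.902e+04·2170·2.28e-06 = 1 + j193.
Step 4 — H = 2.683e-05 - j0.00518.
Step 5 — Magnitude: |H| = 0.00518 (-45.7 dB); phase: φ = -89.7°.

|H| = 0.00518 (-45.7 dB), φ = -89.7°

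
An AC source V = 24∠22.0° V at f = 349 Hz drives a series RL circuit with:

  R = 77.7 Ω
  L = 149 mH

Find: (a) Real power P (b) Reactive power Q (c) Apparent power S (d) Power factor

Step 1 — Angular frequency: ω = 2π·f = 2π·349 = 2193 rad/s.
Step 2 — Component impedances:
  R: Z = R = 77.7 Ω
  L: Z = jωL = j·2193·0.149 = 0 + j326.7 Ω
Step 3 — Series combination: Z_total = R + L = 77.7 + j326.7 Ω = 335.8∠76.6° Ω.
Step 4 — Source phasor: V = 24∠22.0° V = 22.25 + j8.991 V.
Step 5 — Current: I = V / Z = 0.04137 - j0.05827 A = 0.07146∠-54.6° A.
Step 6 — Complex power: S = V·I* = 0.3968 + j1.669 VA.
Step 7 — Real power: P = Re(S) = 0.3968 W.
Step 8 — Reactive power: Q = Im(S) = 1.669 VAR.
Step 9 — Apparent power: |S| = 1.715 VA.
Step 10 — Power factor: PF = P/|S| = 0.2314 (lagging).

(a) P = 0.3968 W  (b) Q = 1.669 VAR  (c) S = 1.715 VA  (d) PF = 0.2314 (lagging)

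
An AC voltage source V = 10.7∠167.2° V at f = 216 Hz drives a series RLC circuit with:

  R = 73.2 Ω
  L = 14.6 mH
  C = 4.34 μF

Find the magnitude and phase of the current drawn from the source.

Step 1 — Angular frequency: ω = 2π·f = 2π·216 = 1357 rad/s.
Step 2 — Component impedances:
  R: Z = R = 73.2 Ω
  L: Z = jωL = j·1357·0.0146 = 0 + j19.81 Ω
  C: Z = 1/(jωC) = -j/(ω·C) = 0 - j169.8 Ω
Step 3 — Series combination: Z_total = R + L + C = 73.2 - j150 Ω = 166.9∠-64.0° Ω.
Step 4 — Source phasor: V = 10.7∠167.2° V = -10.43 + j2.371 V.
Step 5 — Ohm's law: I = V / Z_total = (-10.43 + j2.371) / (73.2 - j150) = -0.04019 - j0.04996 A.
Step 6 — Convert to polar: |I| = 0.06412 A, ∠I = -128.8°.

I = 0.06412∠-128.8° A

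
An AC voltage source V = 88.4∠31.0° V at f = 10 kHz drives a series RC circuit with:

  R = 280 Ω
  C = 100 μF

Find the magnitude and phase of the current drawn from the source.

Step 1 — Angular frequency: ω = 2π·f = 2π·1e+04 = 6.283e+04 rad/s.
Step 2 — Component impedances:
  R: Z = R = 280 Ω
  C: Z = 1/(jωC) = -j/(ω·C) = 0 - j0.1592 Ω
Step 3 — Series combination: Z_total = R + C = 280 - j0.1592 Ω = 280∠-0.0° Ω.
Step 4 — Source phasor: V = 88.4∠31.0° V = 75.77 + j45.53 V.
Step 5 — Ohm's law: I = V / Z_total = (75.77 + j45.53) / (280 - j0.1592) = 0.2705 + j0.1628 A.
Step 6 — Convert to polar: |I| = 0.3157 A, ∠I = 31.0°.

I = 0.3157∠31.0° A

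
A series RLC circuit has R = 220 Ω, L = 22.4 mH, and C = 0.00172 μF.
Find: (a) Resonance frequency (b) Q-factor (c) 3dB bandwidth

Step 1 — Resonance: ω₀ = 1/√(LC) = 1/√(0.0224·1.72e-09) = 1.611e+05 rad/s.
Step 2 — f₀ = ω₀/(2π) = 2.564e+04 Hz.
Step 3 — Series Q: Q = ω₀L/R = 1.611e+05·0.0224/220 = 16.4.
Step 4 — Bandwidth: Δω = ω₀/Q = 9821 rad/s; BW = Δω/(2π) = 1563 Hz.

(a) f₀ = 2.564e+04 Hz  (b) Q = 16.4  (c) BW = 1563 Hz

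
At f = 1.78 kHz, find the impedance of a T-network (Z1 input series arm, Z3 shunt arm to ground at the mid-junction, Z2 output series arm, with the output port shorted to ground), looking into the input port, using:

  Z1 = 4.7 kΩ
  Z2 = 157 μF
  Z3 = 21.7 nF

Step 1 — Angular frequency: ω = 2π·f = 2π·1780 = 1.118e+04 rad/s.
Step 2 — Component impedances:
  Z1: Z = R = 4700 Ω
  Z2: Z = 1/(jωC) = -j/(ω·C) = 0 - j0.5695 Ω
  Z3: Z = 1/(jωC) = -j/(ω·C) = 0 - j4120 Ω
Step 3 — With the output port shorted to ground, the output series arm Z2 runs from the junction to ground; the shunt arm Z3 also runs from the junction to ground. They appear in parallel: Z3 || Z2 = 0 - j0.5694 Ω.
Step 4 — Series with input arm Z1: Z_in = Z1 + (Z3 || Z2) = 4700 - j0.5694 Ω = 4700∠-0.0° Ω.

Z = 4700 - j0.5694 Ω = 4700∠-0.0° Ω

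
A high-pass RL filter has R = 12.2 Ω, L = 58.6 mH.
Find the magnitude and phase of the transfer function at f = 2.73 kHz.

Step 1 — Angular frequency: ω = 2π·2730 = 1.715e+04 rad/s.
Step 2 — Transfer function: H(jω) = jωL/(R + jωL).
Step 3 — Numerator jωL = j·1005; denominator R + jωL = 12.2 + j1005.
Step 4 — H = 0.9999 + j0.01214.
Step 5 — Magnitude: |H| = 0.9999 (-0.0 dB); phase: φ = 0.7°.

|H| = 0.9999 (-0.0 dB), φ = 0.7°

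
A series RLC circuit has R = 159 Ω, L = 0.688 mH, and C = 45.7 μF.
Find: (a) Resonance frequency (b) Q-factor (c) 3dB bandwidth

Step 1 — Resonance: ω₀ = 1/√(LC) = 1/√(0.000688·4.57e-05) = 5640 rad/s.
Step 2 — f₀ = ω₀/(2π) = 897.6 Hz.
Step 3 — Series Q: Q = ω₀L/R = 5640·0.000688/159 = 0.0244.
Step 4 — Bandwidth: Δω = ω₀/Q = 2.311e+05 rad/s; BW = Δω/(2π) = 3.678e+04 Hz.

(a) f₀ = 897.6 Hz  (b) Q = 0.0244  (c) BW = 3.678e+04 Hz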